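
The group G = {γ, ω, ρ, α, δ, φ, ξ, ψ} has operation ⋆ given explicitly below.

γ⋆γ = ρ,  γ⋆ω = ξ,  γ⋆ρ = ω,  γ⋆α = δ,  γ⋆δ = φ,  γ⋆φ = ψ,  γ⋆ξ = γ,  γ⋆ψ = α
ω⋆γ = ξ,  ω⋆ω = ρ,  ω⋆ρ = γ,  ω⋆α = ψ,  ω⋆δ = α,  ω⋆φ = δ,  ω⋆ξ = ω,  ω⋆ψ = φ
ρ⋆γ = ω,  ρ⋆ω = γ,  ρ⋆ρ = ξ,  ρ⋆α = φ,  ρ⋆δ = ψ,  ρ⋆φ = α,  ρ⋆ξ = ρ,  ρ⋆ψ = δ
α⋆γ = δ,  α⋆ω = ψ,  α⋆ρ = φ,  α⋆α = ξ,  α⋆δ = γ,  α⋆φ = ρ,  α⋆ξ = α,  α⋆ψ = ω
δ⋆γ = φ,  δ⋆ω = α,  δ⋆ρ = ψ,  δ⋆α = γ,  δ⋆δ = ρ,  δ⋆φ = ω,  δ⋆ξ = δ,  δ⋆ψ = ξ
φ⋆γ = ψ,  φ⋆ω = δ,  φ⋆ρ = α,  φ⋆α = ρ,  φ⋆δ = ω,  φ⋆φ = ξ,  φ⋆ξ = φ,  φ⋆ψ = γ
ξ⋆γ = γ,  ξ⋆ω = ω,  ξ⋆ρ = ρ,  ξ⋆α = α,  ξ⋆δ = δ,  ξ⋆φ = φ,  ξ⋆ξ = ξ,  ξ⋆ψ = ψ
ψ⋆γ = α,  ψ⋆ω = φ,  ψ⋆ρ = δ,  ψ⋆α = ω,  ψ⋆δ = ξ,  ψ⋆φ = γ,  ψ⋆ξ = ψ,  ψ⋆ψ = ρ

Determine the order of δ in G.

4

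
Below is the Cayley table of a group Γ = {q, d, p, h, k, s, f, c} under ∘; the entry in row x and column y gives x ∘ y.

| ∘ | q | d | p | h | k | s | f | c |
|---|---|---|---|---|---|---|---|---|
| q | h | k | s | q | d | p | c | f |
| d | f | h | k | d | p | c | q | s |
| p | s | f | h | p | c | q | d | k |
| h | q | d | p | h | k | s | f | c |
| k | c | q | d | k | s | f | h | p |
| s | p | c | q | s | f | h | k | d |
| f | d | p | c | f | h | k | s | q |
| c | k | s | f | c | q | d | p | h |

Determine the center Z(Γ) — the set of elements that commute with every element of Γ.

{h, s}

An element z is central iff its row equals its column in the table.
For d: d ∘ k = p ≠ q = k ∘ d, so d ∉ Z.
Checking each element this way leaves Z(Γ) = {h, s}.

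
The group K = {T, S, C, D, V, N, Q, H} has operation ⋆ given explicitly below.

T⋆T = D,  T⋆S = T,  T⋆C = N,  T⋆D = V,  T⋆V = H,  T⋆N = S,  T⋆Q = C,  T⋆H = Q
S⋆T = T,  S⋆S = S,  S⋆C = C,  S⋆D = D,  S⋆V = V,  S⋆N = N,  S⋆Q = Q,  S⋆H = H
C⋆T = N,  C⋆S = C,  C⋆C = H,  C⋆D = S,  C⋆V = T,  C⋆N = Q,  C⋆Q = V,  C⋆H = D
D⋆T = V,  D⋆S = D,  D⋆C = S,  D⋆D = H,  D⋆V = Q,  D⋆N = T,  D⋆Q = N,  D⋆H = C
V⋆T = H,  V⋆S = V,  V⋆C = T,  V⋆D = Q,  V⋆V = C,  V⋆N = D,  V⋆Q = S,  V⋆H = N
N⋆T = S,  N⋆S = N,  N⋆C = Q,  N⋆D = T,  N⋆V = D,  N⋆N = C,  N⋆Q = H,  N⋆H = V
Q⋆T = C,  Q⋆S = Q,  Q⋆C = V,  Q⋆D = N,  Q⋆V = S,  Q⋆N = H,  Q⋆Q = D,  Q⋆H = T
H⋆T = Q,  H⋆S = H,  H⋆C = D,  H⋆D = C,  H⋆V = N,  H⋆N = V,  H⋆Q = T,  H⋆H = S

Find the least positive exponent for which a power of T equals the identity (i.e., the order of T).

The identity element is S (its row matches the header).
T^1 = T
T^2 = T ⋆ T = D
T^3 = D ⋆ T = V
T^4 = V ⋆ T = H
T^5 = H ⋆ T = Q
T^6 = Q ⋆ T = C
T^7 = C ⋆ T = N
T^8 = N ⋆ T = S
The first power of T equal to the identity is T^8, so ord(T) = 8.

8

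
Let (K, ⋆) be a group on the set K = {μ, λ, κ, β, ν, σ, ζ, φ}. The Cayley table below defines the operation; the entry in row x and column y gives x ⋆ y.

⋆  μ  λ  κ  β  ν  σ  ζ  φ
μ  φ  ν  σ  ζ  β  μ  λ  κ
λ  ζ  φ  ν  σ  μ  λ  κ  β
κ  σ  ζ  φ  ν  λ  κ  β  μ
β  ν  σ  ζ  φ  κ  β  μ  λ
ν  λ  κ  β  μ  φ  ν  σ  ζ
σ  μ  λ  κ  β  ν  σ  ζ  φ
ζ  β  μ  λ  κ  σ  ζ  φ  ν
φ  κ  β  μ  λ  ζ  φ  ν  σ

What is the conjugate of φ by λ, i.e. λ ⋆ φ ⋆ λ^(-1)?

φ

The identity is σ. In row λ, the entry σ sits in column β, so λ^(-1) = β.
λ ⋆ φ = β
β ⋆ β = φ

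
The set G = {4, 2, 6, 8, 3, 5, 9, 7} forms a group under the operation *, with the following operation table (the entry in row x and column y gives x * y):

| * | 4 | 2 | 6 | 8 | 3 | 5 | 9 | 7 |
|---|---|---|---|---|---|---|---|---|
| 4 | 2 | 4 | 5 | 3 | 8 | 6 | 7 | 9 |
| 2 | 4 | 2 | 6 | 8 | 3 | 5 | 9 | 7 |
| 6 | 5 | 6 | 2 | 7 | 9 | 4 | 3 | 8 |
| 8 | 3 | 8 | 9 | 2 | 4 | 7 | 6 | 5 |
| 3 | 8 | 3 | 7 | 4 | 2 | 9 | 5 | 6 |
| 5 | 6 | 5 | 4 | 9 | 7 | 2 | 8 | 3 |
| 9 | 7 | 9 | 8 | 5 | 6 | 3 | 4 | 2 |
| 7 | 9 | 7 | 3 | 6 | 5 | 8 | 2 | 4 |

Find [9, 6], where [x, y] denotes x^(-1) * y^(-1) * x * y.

Identity is 2; from the table 9^(-1) = 7 and 6^(-1) = 6.
7 * 6 = 3
3 * 9 = 5
5 * 6 = 4
(Structurally, G here is isomorphic to the dihedral group D_4.)

4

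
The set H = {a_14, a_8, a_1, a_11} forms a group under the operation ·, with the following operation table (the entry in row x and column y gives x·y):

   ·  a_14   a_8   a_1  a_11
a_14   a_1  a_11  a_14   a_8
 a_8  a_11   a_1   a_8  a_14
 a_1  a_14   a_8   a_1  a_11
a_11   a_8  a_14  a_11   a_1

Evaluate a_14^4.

a_1

a_14^1 = a_14
a_14^2 = a_14·a_14 = a_1
a_14^3 = a_1·a_14 = a_14
a_14^4 = a_14·a_14 = a_1
(Structurally, H here is isomorphic to the Klein four-group V_4.)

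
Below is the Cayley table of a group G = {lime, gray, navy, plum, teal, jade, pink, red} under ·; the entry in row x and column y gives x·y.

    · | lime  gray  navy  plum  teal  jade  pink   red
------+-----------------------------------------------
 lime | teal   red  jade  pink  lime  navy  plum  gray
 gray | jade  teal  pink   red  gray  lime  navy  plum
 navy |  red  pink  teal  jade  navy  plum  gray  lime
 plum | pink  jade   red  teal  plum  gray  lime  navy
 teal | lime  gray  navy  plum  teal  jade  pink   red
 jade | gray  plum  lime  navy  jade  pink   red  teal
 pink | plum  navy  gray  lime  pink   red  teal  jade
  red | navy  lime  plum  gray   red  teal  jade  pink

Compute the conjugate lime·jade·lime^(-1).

The identity is teal. In row lime, the entry teal sits in column lime, so lime^(-1) = lime.
lime·jade = navy
navy·lime = red

red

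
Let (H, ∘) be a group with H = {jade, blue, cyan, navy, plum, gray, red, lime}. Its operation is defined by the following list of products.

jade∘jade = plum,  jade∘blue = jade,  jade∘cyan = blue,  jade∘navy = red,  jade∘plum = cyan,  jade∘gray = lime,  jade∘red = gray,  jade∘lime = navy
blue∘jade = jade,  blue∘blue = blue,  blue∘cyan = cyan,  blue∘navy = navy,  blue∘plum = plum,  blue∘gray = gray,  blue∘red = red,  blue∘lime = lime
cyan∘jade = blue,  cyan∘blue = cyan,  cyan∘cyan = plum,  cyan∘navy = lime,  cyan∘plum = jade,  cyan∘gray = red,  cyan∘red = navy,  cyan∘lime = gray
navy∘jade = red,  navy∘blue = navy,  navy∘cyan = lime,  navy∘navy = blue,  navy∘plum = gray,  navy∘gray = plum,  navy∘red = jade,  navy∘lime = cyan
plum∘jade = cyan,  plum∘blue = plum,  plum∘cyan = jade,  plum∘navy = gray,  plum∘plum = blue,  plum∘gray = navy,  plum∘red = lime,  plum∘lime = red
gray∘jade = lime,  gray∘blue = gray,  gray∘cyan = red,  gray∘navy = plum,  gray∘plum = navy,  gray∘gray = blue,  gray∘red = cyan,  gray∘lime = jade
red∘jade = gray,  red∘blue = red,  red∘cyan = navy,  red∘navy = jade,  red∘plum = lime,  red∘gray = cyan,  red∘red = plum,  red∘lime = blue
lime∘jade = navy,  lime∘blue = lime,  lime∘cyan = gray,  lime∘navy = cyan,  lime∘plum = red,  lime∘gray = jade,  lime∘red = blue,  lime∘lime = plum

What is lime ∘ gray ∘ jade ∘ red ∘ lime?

plum

lime ∘ gray = jade
jade ∘ jade = plum
plum ∘ red = lime
lime ∘ lime = plum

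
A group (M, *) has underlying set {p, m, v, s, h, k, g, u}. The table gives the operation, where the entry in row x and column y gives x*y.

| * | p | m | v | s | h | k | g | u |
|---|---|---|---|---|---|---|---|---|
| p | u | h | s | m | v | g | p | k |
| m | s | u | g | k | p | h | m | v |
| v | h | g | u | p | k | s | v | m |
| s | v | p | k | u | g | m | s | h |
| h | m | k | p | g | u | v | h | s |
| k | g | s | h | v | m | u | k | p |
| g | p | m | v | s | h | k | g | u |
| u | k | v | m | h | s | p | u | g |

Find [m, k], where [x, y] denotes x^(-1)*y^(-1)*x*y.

u

Identity is g; from the table m^(-1) = v and k^(-1) = p.
v*p = h
h*m = k
k*k = u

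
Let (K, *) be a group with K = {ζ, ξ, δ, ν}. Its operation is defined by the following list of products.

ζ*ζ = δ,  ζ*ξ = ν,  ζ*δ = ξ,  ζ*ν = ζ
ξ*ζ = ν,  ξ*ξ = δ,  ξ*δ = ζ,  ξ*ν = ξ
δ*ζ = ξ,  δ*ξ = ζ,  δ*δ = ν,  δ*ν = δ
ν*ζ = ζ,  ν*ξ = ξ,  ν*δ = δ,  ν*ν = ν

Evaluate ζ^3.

ζ^1 = ζ
ζ^2 = ζ * ζ = δ
ζ^3 = δ * ζ = ξ
(Structurally, K here is isomorphic to the cyclic group Z_4.)

ξ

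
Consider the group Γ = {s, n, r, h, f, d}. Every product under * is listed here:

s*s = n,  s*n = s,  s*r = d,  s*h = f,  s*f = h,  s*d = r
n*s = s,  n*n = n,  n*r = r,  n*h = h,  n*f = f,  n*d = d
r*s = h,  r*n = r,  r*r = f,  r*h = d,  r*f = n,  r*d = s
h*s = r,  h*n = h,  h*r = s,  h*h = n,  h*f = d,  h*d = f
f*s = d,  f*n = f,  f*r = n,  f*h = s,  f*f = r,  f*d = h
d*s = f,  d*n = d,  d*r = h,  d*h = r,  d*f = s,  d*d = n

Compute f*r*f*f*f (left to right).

n

f*r = n
n*f = f
f*f = r
r*f = n
(Structurally, Γ here is isomorphic to the symmetric group S_3.)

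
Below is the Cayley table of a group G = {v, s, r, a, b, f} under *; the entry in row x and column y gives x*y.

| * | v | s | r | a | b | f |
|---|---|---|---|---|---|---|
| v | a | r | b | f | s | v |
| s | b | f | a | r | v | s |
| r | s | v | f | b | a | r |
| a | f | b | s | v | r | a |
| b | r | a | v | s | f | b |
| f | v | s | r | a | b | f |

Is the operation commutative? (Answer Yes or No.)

No

v*b = s but b*v = r.
Since v and b do not commute, G is not abelian.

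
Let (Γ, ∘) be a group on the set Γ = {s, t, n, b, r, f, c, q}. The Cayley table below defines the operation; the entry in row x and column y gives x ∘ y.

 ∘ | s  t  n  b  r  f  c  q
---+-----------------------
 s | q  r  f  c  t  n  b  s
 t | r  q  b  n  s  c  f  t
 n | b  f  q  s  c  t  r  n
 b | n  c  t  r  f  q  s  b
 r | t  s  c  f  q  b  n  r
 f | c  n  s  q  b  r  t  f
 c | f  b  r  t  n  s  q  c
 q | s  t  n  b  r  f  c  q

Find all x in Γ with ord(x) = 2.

Identity is q. Compute the order of each non-identity element by repeated multiplication:
  s: s → q  (order 2)
  t: t → q  (order 2)
  n: n → q  (order 2)
  b: b → r → f → q  (order 4)
  r: r → q  (order 2)
  f: f → r → b → q  (order 4)
  c: c → q  (order 2)
Elements of order 2: {c, n, r, s, t}.

{c, n, r, s, t}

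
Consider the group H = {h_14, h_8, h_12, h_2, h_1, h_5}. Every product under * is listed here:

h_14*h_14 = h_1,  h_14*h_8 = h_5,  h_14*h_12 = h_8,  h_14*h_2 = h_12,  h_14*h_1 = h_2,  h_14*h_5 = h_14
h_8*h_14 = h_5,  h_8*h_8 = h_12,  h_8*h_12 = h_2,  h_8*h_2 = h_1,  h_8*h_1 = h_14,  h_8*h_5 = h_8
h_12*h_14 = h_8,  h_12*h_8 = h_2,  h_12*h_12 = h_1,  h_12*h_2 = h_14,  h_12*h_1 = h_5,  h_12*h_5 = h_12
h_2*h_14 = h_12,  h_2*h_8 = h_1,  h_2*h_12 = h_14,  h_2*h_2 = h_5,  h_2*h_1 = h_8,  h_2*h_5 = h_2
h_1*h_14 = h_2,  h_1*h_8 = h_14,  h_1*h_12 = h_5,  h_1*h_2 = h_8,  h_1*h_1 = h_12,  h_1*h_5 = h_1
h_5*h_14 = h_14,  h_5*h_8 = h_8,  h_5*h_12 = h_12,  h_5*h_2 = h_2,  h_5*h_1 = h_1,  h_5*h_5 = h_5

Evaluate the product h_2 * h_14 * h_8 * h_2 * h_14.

h_2 * h_14 = h_12
h_12 * h_8 = h_2
h_2 * h_2 = h_5
h_5 * h_14 = h_14

h_14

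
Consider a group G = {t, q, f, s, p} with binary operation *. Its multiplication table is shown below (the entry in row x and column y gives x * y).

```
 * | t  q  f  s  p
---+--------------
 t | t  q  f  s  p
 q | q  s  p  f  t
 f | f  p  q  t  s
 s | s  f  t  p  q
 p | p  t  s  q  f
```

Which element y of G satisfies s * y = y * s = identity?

f

First locate the identity: row t matches the header, so t is the identity.
Scan row s for t: s * f = t. Hence s^(-1) = f.
(Structurally, G here is isomorphic to the cyclic group Z_5.)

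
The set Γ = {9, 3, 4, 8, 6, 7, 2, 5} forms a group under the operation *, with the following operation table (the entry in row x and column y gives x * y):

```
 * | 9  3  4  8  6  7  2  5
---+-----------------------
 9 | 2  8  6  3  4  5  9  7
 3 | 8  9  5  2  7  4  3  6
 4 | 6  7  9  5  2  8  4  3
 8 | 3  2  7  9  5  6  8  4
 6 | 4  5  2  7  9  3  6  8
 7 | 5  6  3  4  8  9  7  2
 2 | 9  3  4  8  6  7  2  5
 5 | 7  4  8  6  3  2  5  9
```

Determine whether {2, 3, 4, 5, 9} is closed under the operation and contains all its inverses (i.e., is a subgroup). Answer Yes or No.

No

9 * 3 = 8, which is not in {2, 3, 4, 5, 9}.
The subset is not closed under *, so it is not a subgroup.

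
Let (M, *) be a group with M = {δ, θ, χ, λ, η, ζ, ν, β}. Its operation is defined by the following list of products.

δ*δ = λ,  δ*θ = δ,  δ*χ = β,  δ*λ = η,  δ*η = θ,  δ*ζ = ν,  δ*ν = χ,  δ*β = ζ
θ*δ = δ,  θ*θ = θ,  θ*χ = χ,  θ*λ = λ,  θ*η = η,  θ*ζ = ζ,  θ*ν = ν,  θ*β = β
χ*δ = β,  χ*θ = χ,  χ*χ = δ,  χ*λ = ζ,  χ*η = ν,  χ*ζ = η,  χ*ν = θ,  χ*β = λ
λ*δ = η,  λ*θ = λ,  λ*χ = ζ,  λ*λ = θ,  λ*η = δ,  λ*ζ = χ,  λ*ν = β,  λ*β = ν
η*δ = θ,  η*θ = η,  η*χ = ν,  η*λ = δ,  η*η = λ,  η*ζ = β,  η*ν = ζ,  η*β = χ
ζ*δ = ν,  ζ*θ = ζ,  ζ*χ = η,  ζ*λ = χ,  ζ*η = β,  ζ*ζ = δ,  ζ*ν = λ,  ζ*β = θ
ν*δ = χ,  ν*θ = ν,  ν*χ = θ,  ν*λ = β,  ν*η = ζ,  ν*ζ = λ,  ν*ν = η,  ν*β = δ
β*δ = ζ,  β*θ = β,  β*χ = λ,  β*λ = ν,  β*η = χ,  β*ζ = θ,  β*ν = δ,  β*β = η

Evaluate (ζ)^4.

λ

ζ^1 = ζ
ζ^2 = ζ * ζ = δ
ζ^3 = δ * ζ = ν
ζ^4 = ν * ζ = λ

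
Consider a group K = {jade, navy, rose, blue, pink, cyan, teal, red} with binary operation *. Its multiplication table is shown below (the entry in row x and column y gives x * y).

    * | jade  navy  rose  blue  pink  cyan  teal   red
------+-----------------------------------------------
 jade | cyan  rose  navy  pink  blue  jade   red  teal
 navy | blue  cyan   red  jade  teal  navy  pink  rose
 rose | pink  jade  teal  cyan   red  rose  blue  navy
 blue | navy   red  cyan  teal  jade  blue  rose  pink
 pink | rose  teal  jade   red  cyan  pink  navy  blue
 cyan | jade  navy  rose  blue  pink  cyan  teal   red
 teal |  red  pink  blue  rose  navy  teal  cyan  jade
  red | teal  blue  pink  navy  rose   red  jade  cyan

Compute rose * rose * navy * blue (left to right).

rose * rose = teal
teal * navy = pink
pink * blue = red

red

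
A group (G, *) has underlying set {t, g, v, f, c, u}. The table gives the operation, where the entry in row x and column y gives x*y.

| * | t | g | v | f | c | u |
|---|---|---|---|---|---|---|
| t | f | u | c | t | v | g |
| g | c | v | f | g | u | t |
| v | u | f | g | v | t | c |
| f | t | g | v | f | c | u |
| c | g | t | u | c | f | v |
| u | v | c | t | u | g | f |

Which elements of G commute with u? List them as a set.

Compare row u with column u entry by entry.
v*u = c but u*v = t, so v does not.
Collecting the elements that commute with u: C(u) = {f, u}.

{f, u}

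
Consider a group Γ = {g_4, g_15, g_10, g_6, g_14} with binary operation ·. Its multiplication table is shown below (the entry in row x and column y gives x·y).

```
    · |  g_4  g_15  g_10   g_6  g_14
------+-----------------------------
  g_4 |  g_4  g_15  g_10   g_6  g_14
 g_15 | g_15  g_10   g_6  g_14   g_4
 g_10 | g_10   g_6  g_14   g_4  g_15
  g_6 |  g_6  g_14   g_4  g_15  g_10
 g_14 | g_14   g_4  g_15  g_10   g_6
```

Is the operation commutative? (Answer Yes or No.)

Check whether the table is symmetric across its main diagonal.
Every entry (row x, col y) equals the entry (row y, col x), so Γ is abelian.

Yes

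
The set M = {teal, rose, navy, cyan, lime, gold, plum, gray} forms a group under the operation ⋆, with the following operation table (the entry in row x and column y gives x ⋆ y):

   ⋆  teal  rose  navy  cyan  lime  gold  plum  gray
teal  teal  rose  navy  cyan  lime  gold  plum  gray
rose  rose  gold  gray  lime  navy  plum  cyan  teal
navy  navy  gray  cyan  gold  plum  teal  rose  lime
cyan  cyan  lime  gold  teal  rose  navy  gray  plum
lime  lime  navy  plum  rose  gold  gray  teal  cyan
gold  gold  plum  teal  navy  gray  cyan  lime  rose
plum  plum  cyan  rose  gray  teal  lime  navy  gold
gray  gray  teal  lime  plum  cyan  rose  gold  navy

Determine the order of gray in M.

The identity element is teal (its row matches the header).
gray^1 = gray
gray^2 = gray ⋆ gray = navy
gray^3 = navy ⋆ gray = lime
gray^4 = lime ⋆ gray = cyan
gray^5 = cyan ⋆ gray = plum
gray^6 = plum ⋆ gray = gold
gray^7 = gold ⋆ gray = rose
gray^8 = rose ⋆ gray = teal
The first power of gray equal to the identity is gray^8, so ord(gray) = 8.
(Structurally, M here is isomorphic to the cyclic group Z_8.)

8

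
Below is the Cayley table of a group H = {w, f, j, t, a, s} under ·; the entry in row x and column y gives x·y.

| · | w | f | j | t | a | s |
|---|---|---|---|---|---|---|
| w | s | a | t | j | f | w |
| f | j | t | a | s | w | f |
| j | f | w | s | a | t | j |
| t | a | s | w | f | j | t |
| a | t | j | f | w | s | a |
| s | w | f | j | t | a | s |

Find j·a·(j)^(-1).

The identity is s. In row j, the entry s sits in column j, so j^(-1) = j.
j·a = t
t·j = w
(Structurally, H here is isomorphic to the symmetric group S_3.)

w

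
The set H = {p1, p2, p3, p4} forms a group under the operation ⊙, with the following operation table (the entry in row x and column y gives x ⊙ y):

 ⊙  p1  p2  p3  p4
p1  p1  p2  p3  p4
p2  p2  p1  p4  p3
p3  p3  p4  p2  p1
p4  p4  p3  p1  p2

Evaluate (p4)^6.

p4^1 = p4
p4^2 = p4 ⊙ p4 = p2
p4^3 = p2 ⊙ p4 = p3
p4^4 = p3 ⊙ p4 = p1
p4^5 = p1 ⊙ p4 = p4
p4^6 = p4 ⊙ p4 = p2

p2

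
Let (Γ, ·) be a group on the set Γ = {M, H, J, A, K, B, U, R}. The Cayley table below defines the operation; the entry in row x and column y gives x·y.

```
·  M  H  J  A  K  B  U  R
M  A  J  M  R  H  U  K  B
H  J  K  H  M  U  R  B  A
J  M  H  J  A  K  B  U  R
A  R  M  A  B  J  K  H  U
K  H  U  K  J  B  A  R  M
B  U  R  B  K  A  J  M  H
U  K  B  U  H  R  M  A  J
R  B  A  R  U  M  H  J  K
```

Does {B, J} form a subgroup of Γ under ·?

Yes

{B, J} contains the identity J.
Checking products: every product of two elements of {B, J} (read from the table) lies in {B, J}, so the set is closed.
In a finite group, a nonempty closed subset is a subgroup. So {B, J} ≤ Γ.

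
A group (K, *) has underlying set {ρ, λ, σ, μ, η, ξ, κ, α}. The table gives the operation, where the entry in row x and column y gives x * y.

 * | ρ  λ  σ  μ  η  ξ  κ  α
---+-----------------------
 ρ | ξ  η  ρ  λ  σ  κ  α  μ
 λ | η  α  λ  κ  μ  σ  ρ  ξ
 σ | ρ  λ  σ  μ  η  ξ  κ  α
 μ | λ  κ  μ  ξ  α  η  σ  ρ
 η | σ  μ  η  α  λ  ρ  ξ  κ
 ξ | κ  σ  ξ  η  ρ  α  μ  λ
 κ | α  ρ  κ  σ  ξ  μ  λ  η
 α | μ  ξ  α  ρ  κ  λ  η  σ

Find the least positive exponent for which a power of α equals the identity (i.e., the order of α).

2

The identity element is σ (its row matches the header).
α^1 = α
α^2 = α * α = σ
The first power of α equal to the identity is α^2, so ord(α) = 2.
(Structurally, K here is isomorphic to the cyclic group Z_8.)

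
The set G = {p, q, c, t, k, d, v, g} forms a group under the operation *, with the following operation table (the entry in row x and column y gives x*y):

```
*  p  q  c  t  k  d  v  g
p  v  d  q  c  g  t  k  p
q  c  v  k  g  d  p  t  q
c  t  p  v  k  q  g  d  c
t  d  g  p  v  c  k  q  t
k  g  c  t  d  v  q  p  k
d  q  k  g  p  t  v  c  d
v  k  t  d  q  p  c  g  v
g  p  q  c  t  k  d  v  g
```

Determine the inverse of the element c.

First locate the identity: row g matches the header, so g is the identity.
Scan row c for g: c*d = g. Hence c^(-1) = d.

d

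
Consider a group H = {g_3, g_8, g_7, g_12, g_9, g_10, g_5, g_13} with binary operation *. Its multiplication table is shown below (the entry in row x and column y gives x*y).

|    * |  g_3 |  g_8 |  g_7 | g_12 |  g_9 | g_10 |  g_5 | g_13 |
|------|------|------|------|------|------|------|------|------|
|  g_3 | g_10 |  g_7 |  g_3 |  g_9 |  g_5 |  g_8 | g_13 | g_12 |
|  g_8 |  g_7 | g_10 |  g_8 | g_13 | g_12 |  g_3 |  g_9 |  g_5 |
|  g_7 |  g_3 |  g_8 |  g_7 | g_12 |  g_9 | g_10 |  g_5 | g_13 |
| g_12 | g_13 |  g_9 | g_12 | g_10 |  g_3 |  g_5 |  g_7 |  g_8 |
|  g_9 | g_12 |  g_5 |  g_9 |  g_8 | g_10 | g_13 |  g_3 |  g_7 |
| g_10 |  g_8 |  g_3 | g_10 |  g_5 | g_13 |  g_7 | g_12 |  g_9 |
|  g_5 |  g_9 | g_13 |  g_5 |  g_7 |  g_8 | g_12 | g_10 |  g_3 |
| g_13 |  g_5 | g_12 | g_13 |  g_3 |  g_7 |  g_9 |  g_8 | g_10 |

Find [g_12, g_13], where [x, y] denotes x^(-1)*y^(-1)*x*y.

Identity is g_7; from the table g_12^(-1) = g_5 and g_13^(-1) = g_9.
g_5*g_9 = g_8
g_8*g_12 = g_13
g_13*g_13 = g_10

g_10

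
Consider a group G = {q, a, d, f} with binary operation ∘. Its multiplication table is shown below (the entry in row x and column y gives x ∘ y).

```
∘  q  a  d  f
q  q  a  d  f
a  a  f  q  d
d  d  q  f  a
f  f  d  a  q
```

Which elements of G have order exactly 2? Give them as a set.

{f}

Identity is q. Compute the order of each non-identity element by repeated multiplication:
  a: a → f → d → q  (order 4)
  d: d → f → a → q  (order 4)
  f: f → q  (order 2)
Elements of order 2: {f}.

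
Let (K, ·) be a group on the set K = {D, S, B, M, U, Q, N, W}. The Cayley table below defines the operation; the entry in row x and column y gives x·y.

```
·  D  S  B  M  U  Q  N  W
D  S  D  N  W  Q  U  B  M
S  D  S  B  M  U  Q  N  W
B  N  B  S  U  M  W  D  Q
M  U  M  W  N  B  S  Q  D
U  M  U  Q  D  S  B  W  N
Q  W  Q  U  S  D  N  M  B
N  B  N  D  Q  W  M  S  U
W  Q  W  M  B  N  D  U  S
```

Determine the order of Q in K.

The identity element is S (its row matches the header).
Q^1 = Q
Q^2 = Q·Q = N
Q^3 = N·Q = M
Q^4 = M·Q = S
The first power of Q equal to the identity is Q^4, so ord(Q) = 4.
(Structurally, K here is isomorphic to the dihedral group D_4.)

4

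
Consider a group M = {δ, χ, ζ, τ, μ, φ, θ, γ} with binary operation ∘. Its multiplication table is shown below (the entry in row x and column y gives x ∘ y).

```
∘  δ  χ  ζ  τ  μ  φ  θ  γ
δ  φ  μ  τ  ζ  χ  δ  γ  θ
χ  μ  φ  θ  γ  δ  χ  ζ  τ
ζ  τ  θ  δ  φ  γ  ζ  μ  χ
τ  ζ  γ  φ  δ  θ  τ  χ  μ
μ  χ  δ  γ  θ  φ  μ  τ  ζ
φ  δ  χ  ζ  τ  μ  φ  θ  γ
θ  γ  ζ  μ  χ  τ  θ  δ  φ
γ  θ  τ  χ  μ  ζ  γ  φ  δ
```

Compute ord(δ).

2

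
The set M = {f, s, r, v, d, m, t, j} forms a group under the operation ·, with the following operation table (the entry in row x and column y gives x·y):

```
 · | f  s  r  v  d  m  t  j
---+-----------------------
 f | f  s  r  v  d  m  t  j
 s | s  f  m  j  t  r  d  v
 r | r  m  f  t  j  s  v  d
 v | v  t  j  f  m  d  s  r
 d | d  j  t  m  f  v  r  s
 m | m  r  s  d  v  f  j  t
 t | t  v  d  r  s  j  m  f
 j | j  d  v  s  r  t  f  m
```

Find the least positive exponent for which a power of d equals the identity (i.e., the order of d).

The identity element is f (its row matches the header).
d^1 = d
d^2 = d·d = f
The first power of d equal to the identity is d^2, so ord(d) = 2.

2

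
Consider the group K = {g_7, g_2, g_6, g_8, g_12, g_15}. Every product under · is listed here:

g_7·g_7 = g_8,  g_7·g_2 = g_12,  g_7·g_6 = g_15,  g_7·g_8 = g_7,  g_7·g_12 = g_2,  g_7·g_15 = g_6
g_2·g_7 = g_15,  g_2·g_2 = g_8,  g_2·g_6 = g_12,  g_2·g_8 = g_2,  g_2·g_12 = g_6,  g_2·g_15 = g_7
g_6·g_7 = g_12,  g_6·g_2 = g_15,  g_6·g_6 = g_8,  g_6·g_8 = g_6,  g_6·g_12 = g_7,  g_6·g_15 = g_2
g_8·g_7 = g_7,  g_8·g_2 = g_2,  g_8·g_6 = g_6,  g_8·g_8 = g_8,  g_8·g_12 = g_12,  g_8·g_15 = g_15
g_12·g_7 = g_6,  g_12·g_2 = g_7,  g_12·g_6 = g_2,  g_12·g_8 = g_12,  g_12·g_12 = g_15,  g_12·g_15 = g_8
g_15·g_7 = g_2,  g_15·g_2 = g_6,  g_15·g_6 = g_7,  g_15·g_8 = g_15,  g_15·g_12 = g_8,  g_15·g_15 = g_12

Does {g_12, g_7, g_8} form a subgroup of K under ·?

No

g_12·g_12 = g_15, which is not in {g_12, g_7, g_8}.
The subset is not closed under ·, so it is not a subgroup.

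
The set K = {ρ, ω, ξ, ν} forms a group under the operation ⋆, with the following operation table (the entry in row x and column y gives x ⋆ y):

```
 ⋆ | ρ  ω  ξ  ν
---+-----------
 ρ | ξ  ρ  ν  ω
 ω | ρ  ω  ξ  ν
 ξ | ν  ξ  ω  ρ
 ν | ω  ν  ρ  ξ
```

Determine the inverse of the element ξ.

First locate the identity: row ω matches the header, so ω is the identity.
Scan row ξ for ω: ξ ⋆ ξ = ω. Hence ξ^(-1) = ξ.

ξ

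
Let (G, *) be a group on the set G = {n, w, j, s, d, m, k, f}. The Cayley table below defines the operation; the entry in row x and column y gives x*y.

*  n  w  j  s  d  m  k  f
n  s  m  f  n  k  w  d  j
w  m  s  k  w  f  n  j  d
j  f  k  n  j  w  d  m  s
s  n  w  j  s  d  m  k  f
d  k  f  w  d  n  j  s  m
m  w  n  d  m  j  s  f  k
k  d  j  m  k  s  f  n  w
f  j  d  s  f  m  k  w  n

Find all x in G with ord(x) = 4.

{d, f, j, k}

Identity is s. Compute the order of each non-identity element by repeated multiplication:
  n: n → s  (order 2)
  w: w → s  (order 2)
  j: j → n → f → s  (order 4)
  d: d → n → k → s  (order 4)
  m: m → s  (order 2)
  k: k → n → d → s  (order 4)
  f: f → n → j → s  (order 4)
Elements of order 4: {d, f, j, k}.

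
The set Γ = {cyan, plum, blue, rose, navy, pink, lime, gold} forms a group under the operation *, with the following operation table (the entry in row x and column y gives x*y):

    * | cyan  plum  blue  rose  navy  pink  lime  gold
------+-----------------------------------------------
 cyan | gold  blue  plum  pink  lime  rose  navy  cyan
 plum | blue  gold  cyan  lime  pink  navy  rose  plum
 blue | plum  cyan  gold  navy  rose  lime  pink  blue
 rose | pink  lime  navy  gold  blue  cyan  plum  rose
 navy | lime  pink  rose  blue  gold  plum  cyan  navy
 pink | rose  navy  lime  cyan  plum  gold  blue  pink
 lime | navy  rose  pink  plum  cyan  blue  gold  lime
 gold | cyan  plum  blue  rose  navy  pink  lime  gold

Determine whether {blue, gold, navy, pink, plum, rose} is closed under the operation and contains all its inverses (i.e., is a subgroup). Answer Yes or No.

pink*rose = cyan, which is not in {blue, gold, navy, pink, plum, rose}.
The subset is not closed under *, so it is not a subgroup.

No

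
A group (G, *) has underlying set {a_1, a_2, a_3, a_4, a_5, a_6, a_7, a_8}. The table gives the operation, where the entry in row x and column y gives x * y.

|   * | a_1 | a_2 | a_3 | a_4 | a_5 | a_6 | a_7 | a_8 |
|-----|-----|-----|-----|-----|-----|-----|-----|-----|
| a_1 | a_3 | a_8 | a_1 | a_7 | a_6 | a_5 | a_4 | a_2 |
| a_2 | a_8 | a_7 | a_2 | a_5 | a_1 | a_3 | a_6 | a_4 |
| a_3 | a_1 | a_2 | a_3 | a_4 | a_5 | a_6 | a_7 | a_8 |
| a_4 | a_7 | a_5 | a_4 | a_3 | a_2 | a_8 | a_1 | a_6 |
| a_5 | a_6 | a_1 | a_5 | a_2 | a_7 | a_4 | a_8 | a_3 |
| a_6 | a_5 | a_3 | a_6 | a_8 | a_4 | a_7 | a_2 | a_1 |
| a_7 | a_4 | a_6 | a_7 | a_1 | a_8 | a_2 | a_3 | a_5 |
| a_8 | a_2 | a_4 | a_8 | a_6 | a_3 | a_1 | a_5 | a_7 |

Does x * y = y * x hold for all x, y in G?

Yes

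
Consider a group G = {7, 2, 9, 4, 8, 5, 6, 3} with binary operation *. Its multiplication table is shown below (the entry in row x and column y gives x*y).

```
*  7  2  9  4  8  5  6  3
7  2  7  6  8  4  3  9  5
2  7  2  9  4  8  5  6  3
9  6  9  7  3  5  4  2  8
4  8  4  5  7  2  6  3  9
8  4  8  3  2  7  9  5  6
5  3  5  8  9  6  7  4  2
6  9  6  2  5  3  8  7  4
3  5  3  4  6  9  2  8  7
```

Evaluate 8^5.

8^1 = 8
8^2 = 8*8 = 7
8^3 = 7*8 = 4
8^4 = 4*8 = 2
8^5 = 2*8 = 8

8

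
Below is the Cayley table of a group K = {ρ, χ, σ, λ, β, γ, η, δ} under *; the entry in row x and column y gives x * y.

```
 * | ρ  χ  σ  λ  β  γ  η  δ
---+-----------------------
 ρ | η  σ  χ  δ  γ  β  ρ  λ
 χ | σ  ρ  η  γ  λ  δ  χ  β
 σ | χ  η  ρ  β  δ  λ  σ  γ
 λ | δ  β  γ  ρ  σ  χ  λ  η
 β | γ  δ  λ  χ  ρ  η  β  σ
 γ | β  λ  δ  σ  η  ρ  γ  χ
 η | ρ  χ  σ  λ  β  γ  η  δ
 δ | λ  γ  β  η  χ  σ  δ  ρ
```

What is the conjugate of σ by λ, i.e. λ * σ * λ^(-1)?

The identity is η. In row λ, the entry η sits in column δ, so λ^(-1) = δ.
λ * σ = γ
γ * δ = χ

χ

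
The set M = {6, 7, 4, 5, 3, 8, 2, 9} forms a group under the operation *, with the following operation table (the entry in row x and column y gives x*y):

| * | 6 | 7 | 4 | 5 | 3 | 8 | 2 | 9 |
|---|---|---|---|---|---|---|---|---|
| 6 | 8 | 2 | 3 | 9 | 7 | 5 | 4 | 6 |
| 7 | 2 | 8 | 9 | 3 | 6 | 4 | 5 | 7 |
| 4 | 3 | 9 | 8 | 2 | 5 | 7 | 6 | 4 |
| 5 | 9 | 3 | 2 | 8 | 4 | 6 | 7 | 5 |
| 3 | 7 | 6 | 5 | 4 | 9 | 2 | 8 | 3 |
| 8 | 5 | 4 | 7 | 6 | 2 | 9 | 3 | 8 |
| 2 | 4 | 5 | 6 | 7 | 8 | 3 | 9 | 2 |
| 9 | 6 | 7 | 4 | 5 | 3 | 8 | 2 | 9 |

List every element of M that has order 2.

Identity is 9. Compute the order of each non-identity element by repeated multiplication:
  6: 6 → 8 → 5 → 9  (order 4)
  7: 7 → 8 → 4 → 9  (order 4)
  4: 4 → 8 → 7 → 9  (order 4)
  5: 5 → 8 → 6 → 9  (order 4)
  3: 3 → 9  (order 2)
  8: 8 → 9  (order 2)
  2: 2 → 9  (order 2)
Elements of order 2: {2, 3, 8}.

{2, 3, 8}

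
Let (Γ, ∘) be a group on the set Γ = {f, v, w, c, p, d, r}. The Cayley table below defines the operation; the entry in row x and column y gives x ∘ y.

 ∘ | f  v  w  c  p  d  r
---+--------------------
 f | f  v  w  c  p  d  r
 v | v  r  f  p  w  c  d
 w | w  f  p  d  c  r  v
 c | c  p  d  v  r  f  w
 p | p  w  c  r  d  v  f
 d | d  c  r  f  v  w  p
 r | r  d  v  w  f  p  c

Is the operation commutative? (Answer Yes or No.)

Yes

Check whether the table is symmetric across its main diagonal.
Every entry (row x, col y) equals the entry (row y, col x), so Γ is abelian.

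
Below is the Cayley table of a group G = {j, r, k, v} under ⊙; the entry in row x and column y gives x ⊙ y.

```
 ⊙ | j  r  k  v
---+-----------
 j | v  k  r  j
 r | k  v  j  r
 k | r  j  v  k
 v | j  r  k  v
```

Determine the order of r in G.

The identity element is v (its row matches the header).
r^1 = r
r^2 = r ⊙ r = v
The first power of r equal to the identity is r^2, so ord(r) = 2.

2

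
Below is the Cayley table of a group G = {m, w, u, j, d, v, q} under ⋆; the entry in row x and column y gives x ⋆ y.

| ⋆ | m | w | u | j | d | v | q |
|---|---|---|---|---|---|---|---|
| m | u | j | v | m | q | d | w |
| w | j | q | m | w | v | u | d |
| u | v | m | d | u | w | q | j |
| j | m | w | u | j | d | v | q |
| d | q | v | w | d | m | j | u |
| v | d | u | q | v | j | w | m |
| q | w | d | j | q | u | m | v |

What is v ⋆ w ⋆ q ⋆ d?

d

v ⋆ w = u
u ⋆ q = j
j ⋆ d = d
(Structurally, G here is isomorphic to the cyclic group Z_7.)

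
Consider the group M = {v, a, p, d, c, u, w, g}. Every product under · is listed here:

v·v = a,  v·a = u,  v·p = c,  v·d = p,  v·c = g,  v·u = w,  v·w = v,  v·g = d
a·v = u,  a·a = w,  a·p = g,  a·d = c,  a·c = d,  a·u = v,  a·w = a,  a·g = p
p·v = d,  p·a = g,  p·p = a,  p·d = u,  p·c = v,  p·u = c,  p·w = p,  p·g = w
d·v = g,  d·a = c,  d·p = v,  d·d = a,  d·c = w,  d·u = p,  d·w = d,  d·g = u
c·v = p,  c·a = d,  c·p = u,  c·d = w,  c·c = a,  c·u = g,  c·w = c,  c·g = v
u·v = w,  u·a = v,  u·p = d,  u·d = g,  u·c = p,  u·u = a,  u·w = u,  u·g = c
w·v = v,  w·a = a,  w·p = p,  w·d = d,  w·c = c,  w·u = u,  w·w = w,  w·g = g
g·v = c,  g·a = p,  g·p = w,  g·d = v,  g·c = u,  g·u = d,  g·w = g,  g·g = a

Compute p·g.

w

Read row p, column g: p·g = w.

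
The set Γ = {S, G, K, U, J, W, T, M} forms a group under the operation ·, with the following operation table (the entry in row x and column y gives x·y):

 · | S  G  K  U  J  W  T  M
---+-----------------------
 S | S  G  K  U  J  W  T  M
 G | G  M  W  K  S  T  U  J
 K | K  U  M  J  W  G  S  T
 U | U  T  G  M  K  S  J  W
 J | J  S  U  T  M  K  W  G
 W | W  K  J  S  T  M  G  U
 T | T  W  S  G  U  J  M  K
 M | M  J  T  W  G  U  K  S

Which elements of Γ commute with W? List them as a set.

Compare row W with column W entry by entry.
U·W = S = W·U, so U commutes with W.
T·W = J but W·T = G, so T does not.
Collecting the elements that commute with W: C(W) = {M, S, U, W}.

{M, S, U, W}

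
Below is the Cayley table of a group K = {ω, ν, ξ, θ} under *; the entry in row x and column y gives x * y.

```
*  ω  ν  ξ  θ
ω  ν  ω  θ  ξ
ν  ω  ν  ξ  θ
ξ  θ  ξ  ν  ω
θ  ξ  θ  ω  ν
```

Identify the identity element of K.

ν

The identity e satisfies e * x = x for all x, so its row in the table reproduces the column headers.
Row ν reads: ω, ν, ξ, θ — exactly the header order. So ν is the identity.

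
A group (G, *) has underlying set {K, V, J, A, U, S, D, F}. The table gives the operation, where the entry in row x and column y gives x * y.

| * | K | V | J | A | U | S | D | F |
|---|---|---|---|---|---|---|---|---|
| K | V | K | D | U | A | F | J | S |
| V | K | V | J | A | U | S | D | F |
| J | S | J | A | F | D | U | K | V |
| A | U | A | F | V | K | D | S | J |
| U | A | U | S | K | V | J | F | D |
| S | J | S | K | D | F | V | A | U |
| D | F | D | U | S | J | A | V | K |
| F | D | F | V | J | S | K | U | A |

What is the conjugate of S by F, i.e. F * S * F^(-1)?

D

The identity is V. In row F, the entry V sits in column J, so F^(-1) = J.
F * S = K
K * J = D
(Structurally, G here is isomorphic to the dihedral group D_4.)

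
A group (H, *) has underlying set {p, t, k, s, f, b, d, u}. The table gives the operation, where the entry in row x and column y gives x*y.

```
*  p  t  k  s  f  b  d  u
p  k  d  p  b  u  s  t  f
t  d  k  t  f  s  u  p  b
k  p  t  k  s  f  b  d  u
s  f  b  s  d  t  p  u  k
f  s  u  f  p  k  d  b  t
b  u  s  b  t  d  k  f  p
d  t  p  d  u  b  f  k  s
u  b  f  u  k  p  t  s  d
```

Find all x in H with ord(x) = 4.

Identity is k. Compute the order of each non-identity element by repeated multiplication:
  p: p → k  (order 2)
  t: t → k  (order 2)
  s: s → d → u → k  (order 4)
  f: f → k  (order 2)
  b: b → k  (order 2)
  d: d → k  (order 2)
  u: u → d → s → k  (order 4)
Elements of order 4: {s, u}.
(Structurally, H here is isomorphic to the dihedral group D_4.)

{s, u}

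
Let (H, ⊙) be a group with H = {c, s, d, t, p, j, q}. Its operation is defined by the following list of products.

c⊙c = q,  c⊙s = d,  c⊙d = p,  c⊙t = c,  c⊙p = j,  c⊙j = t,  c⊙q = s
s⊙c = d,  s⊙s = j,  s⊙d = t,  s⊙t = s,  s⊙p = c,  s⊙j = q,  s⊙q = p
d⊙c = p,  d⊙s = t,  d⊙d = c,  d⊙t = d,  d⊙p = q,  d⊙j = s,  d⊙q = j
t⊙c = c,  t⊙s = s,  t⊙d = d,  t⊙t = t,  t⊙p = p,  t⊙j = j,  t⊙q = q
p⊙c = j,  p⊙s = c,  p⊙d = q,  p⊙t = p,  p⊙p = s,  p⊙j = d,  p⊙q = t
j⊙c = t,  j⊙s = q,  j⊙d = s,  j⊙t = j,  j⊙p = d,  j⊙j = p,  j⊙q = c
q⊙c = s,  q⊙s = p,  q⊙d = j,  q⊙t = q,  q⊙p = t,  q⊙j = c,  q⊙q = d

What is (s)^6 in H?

d

s^1 = s
s^2 = s ⊙ s = j
s^3 = j ⊙ s = q
s^4 = q ⊙ s = p
s^5 = p ⊙ s = c
s^6 = c ⊙ s = d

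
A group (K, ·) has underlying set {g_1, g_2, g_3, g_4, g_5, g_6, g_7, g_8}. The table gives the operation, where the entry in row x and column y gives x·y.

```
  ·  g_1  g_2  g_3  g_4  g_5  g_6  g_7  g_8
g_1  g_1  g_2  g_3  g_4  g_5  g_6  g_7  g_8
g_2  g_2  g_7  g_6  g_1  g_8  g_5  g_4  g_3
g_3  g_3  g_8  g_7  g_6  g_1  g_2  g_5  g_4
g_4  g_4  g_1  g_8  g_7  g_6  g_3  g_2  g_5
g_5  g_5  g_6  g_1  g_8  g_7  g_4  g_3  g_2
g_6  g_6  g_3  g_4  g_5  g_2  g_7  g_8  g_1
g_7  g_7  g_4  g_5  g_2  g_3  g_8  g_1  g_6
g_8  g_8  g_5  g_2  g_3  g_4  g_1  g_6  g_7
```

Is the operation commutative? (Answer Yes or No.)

No

g_3·g_6 = g_2 but g_6·g_3 = g_4.
Since g_3 and g_6 do not commute, K is not abelian.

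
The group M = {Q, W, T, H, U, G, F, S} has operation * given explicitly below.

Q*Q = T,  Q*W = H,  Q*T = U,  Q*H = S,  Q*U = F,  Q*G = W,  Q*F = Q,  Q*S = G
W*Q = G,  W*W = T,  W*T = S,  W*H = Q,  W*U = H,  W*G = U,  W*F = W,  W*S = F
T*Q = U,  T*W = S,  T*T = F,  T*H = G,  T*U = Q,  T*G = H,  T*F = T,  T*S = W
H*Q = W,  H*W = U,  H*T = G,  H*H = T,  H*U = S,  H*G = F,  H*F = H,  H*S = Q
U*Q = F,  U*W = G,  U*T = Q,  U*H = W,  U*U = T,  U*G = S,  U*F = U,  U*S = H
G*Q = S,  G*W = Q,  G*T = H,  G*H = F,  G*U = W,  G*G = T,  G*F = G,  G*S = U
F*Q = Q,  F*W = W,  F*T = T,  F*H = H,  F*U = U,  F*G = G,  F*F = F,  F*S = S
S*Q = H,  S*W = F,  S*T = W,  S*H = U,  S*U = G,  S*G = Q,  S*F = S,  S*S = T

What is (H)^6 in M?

T

H^1 = H
H^2 = H * H = T
H^3 = T * H = G
H^4 = G * H = F
H^5 = F * H = H
H^6 = H * H = T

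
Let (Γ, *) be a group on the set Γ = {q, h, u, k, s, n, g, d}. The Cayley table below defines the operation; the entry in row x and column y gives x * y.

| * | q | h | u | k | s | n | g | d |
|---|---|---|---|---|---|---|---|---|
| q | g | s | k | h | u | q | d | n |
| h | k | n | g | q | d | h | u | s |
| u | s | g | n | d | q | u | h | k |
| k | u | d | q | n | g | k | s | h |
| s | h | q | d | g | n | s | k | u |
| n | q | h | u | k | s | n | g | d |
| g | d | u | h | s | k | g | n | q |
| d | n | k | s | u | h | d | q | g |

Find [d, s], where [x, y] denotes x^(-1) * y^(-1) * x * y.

g

Identity is n; from the table d^(-1) = q and s^(-1) = s.
q * s = u
u * d = k
k * s = g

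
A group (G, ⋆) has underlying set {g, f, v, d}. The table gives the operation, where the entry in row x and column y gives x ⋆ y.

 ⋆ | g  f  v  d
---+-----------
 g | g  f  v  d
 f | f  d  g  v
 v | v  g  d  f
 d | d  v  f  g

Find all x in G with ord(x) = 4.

Identity is g. Compute the order of each non-identity element by repeated multiplication:
  f: f → d → v → g  (order 4)
  v: v → d → f → g  (order 4)
  d: d → g  (order 2)
Elements of order 4: {f, v}.

{f, v}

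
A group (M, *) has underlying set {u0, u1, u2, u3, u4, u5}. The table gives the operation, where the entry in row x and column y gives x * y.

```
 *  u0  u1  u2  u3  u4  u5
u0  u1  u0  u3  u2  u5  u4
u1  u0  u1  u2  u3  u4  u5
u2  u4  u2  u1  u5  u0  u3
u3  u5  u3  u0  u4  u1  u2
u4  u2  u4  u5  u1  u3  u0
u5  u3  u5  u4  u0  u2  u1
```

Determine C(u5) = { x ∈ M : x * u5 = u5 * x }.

Compare row u5 with column u5 entry by entry.
u3 * u5 = u2 but u5 * u3 = u0, so u3 does not.
Collecting the elements that commute with u5: C(u5) = {u1, u5}.
(Structurally, M here is isomorphic to the symmetric group S_3.)

{u1, u5}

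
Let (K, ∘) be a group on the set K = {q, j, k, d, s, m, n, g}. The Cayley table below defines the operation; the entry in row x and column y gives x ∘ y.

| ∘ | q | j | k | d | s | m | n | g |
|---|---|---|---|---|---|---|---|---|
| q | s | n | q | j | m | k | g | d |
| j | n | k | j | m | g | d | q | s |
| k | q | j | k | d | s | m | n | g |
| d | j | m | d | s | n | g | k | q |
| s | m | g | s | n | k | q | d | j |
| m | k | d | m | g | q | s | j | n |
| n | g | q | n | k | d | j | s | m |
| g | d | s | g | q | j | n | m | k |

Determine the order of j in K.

The identity element is k (its row matches the header).
j^1 = j
j^2 = j ∘ j = k
The first power of j equal to the identity is j^2, so ord(j) = 2.

2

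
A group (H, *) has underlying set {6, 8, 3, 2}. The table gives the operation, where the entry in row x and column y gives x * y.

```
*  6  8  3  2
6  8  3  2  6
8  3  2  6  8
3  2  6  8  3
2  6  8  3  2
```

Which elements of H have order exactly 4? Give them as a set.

{3, 6}

Identity is 2. Compute the order of each non-identity element by repeated multiplication:
  6: 6 → 8 → 3 → 2  (order 4)
  8: 8 → 2  (order 2)
  3: 3 → 8 → 6 → 2  (order 4)
Elements of order 4: {3, 6}.
(Structurally, H here is isomorphic to the cyclic group Z_4.)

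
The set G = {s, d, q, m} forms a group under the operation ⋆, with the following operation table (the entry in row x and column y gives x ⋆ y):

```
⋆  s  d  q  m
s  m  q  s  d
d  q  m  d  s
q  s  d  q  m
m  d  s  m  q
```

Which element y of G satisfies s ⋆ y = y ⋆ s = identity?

d

First locate the identity: row q matches the header, so q is the identity.
Scan row s for q: s ⋆ d = q. Hence s^(-1) = d.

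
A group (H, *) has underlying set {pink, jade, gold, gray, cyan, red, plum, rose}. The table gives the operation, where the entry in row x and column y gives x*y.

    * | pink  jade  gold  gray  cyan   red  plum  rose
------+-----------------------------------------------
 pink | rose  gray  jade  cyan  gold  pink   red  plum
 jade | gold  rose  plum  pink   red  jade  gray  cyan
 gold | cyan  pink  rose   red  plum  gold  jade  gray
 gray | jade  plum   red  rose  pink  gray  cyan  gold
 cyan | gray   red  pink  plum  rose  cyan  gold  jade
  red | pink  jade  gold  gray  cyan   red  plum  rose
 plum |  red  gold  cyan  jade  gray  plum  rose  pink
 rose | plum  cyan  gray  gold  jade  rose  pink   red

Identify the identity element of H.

red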